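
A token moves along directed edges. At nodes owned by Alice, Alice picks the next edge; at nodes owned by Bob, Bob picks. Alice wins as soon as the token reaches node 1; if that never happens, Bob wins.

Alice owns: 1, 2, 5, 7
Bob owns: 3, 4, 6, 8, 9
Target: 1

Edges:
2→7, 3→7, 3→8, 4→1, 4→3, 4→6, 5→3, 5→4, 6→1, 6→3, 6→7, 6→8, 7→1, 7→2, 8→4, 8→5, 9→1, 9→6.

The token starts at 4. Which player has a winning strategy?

A0 = {1}
A1: add {7} — 7 (Alice) has 7→1.
A2: add {2} — 2 (Alice) has 2→7.
A3 = A2; e.g. 3 (Bob) can still go to 8. Fixed point.
4 never enters the attractor, so Bob can avoid the target forever.

Bob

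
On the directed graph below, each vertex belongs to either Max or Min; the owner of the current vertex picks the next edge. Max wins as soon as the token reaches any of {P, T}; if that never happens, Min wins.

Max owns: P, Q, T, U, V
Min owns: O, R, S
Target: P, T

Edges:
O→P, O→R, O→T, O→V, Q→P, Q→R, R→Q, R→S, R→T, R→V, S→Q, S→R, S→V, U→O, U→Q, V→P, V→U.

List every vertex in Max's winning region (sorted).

P, Q, T, U, V

A0 = {P, T}
A1: add {Q, V} — Q (Max) has Q→P; V (Max) has V→P.
A2: add {U} — U (Max) has U→Q.
A3 = A2; e.g. O (Min) can still go to R. Fixed point.
Max's winning region = {P, Q, T, U, V}.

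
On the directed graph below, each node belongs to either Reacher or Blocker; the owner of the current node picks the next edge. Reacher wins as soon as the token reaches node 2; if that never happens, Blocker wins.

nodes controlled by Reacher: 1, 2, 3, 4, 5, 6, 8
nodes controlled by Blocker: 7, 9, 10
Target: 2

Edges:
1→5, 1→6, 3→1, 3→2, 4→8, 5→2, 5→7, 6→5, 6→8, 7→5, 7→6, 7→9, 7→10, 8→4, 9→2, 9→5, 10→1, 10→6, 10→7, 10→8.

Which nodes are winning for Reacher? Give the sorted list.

1, 2, 3, 5, 6, 9

A0 = {2}
A1: add {3, 5} — 3 (Reacher) has 3→2; 5 (Reacher) has 5→2.
A2: add {1, 6, 9} — 1 (Reacher) has 1→5; 6 (Reacher) has 6→5; 9 (Blocker): all of {2, 5} already in.
A3 = A2; e.g. 4 (Reacher) has no edge into A2. Fixed point.
Reacher's winning region = {1, 2, 3, 5, 6, 9}.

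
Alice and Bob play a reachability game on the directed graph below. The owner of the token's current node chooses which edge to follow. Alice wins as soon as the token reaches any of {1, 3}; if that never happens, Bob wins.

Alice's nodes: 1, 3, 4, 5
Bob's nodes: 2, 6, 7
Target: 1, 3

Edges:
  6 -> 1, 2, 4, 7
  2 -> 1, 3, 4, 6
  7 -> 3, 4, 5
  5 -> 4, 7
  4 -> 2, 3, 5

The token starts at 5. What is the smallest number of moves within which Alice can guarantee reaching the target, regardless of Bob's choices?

A0 = {1, 3}
A1: add {4} — 4 (Alice) has 4→3.
A2: add {5} — 5 (Alice) has 5→4.
5 enters the attractor at level 2, so Alice can force the target in 2 moves from there.

2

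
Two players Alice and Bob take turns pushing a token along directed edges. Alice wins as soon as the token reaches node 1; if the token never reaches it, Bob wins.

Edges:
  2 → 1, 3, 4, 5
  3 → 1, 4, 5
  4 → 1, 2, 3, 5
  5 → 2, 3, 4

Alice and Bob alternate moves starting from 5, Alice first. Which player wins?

Track states (vertex, player-to-move).
A0 = {(1,Alice), (1,Bob)}
A1: add {(2,Alice), (3,Alice), (4,Alice)}.
A2: add {(5,Bob)}.
A3 = A2; e.g. (2,Bob) stays out. (5,Alice) never enters ⇒ Bob avoids the target.

Bob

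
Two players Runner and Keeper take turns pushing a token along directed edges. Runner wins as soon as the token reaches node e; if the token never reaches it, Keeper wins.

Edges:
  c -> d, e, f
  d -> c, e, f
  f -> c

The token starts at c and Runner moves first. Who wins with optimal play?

Track states (vertex, player-to-move).
A0 = {(e,Runner), (e,Keeper)}
A1: add {(c,Runner), (d,Runner)}.
(c,Runner) ∈ A1 ⇒ Runner forces the target.

Runner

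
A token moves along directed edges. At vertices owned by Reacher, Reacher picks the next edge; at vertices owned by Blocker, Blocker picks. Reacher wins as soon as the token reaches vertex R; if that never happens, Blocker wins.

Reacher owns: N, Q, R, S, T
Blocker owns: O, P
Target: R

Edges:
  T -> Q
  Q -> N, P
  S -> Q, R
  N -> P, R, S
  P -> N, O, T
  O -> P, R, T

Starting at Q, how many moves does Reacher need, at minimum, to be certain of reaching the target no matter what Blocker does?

A0 = {R}
A1: add {N, S} — N (Reacher) has N→R; S (Reacher) has S→R.
A2: add {Q} — Q (Reacher) has Q→N.
Q enters the attractor at level 2, so Reacher can force the target in 2 moves from there.

2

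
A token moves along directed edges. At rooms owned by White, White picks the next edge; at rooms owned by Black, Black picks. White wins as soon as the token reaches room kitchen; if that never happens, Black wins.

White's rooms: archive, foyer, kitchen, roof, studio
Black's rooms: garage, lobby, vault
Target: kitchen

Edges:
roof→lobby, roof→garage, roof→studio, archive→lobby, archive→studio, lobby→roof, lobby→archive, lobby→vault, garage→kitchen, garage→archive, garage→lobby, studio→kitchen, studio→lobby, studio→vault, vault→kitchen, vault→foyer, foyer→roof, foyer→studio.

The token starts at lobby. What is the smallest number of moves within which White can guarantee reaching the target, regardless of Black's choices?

A0 = {kitchen}
A1: add {studio} — studio (White) has studio→kitchen.
A2: add {archive, foyer, roof} — roof (White) has roof→studio; archive (White) has archive→studio; foyer (White) has foyer→studio.
A3: add {vault} — vault (Black): all of {kitchen, foyer} already in.
A4: add {lobby} — lobby (Black): all of {roof, archive, vault} already in.
lobby enters the attractor at level 4, so White can force the target in 4 moves from there.

4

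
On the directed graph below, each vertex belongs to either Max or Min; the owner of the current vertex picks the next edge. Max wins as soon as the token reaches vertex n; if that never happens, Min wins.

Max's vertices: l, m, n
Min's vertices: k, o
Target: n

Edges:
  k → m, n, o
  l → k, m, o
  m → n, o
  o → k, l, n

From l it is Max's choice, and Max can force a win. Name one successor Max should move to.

A0 = {n}
A1: add {m} — m (Max) has m→n.
A2: add {l} — l (Max) has l→m.
A3 = A2; e.g. k (Min) can still go to o. Fixed point.
From l, successor m is in the attractor (rank 1); the other successors k, o are not.

m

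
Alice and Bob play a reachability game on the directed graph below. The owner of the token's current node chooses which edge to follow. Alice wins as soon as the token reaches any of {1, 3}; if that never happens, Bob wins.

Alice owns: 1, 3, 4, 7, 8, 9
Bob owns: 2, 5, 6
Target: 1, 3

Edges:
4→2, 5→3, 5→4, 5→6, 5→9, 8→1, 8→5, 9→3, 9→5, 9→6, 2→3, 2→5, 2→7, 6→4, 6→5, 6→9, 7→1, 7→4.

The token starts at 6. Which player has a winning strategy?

A0 = {1, 3}
A1: add {7, 8, 9} — 7 (Alice) has 7→1; 8 (Alice) has 8→1; 9 (Alice) has 9→3.
A2 = A1; e.g. 2 (Bob) can still go to 5. Fixed point.
6 never enters the attractor, so Bob can avoid the target forever.

Bob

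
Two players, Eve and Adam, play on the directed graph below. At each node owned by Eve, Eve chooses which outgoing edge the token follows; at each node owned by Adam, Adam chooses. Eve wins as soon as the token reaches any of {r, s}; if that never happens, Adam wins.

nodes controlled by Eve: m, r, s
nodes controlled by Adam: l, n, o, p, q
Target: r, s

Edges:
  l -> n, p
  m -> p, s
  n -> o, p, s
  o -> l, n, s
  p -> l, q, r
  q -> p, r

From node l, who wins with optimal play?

A0 = {r, s}
A1: add {m} — m (Eve) has m→s.
A2 = A1; e.g. l (Adam) can still go to n. Fixed point.
l never enters the attractor, so Adam can avoid the target forever.

Adam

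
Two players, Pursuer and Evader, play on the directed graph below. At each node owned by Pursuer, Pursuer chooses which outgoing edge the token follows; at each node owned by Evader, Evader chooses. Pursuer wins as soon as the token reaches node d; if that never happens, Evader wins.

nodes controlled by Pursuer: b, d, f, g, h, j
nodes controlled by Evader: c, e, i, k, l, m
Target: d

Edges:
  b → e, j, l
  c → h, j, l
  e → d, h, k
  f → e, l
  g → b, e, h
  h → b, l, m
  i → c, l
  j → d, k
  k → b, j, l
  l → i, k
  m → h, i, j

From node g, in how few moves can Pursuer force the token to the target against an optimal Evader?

3

A0 = {d}
A1: add {j} — j (Pursuer) has j→d.
A2: add {b} — b (Pursuer) has b→j.
A3: add {g, h} — g (Pursuer) has g→b; h (Pursuer) has h→b.
A4 = A3; e.g. c (Evader) can still go to l. Fixed point.
g enters the attractor at level 3, so Pursuer can force the target in 3 moves from there.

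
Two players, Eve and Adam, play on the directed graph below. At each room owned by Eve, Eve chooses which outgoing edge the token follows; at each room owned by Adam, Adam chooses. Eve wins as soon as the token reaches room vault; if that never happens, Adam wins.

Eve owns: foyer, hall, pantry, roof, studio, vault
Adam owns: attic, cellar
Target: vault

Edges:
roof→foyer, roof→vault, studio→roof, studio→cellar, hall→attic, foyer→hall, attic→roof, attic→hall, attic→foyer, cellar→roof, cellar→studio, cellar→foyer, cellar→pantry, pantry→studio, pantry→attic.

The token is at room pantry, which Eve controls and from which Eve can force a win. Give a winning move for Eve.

studio

A0 = {vault}
A1: add {roof} — roof (Eve) has roof→vault.
A2: add {studio} — studio (Eve) has studio→roof.
A3: add {pantry} — pantry (Eve) has pantry→studio.
A4 = A3; e.g. hall (Eve) has no edge into A3. Fixed point.
From pantry, successor studio is in the attractor (rank 2); the other successor attic is not.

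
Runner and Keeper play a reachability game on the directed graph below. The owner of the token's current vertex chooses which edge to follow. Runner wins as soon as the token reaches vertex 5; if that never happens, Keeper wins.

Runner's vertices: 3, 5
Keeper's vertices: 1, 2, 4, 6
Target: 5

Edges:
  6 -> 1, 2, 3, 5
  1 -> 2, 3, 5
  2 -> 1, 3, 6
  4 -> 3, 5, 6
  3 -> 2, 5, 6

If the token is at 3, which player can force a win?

A0 = {5}
A1: add {3} — 3 (Runner) has 3→5.
A2 = A1; e.g. 1 (Keeper) can still go to 2. Fixed point.
3 ∈ A1, so Runner can force the target.

Runner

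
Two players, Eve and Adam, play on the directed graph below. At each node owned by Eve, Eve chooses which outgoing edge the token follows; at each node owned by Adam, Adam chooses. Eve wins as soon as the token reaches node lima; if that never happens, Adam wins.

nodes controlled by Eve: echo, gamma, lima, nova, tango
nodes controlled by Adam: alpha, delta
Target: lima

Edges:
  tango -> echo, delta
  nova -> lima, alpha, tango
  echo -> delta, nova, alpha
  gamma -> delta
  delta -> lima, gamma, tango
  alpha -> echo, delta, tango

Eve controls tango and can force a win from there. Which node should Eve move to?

echo

A0 = {lima}
A1: add {nova} — nova (Eve) has nova→lima.
A2: add {echo} — echo (Eve) has echo→nova.
A3: add {tango} — tango (Eve) has tango→echo.
A4 = A3; e.g. gamma (Eve) has no edge into A3. Fixed point.
From tango, successor echo is in the attractor (rank 2); the other successor delta is not.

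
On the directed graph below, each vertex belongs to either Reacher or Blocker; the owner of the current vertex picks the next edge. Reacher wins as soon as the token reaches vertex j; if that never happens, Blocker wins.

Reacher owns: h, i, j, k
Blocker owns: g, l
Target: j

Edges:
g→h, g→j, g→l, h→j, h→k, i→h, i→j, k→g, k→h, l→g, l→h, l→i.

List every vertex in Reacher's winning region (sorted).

h, i, j, k

A0 = {j}
A1: add {h, i} — h (Reacher) has h→j; i (Reacher) has i→j.
A2: add {k} — k (Reacher) has k→h.
A3 = A2; e.g. g (Blocker) can still go to l. Fixed point.
Reacher's winning region = {h, i, j, k}.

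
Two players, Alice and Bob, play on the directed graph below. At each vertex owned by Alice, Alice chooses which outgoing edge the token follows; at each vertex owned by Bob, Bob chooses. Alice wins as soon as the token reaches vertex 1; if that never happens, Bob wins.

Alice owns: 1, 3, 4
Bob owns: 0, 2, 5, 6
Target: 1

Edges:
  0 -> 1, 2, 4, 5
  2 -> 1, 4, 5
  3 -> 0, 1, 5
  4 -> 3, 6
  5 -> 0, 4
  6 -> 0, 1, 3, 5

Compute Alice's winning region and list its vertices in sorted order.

1, 3, 4

A0 = {1}
A1: add {3} — 3 (Alice) has 3→1.
A2: add {4} — 4 (Alice) has 4→3.
A3 = A2; e.g. 0 (Bob) can still go to 2. Fixed point.
Alice's winning region = {1, 3, 4}.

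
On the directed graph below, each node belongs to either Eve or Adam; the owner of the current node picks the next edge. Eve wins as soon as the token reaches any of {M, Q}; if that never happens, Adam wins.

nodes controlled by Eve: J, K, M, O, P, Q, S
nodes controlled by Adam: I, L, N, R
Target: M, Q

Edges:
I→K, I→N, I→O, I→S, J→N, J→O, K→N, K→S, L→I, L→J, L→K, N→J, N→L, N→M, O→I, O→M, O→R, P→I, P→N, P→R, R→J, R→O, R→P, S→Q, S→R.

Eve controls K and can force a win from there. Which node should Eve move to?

S

A0 = {M, Q}
A1: add {O, S} — O (Eve) has O→M; S (Eve) has S→Q.
A2: add {J, K} — J (Eve) has J→O; K (Eve) has K→S.
A3 = A2; e.g. I (Adam) can still go to N. Fixed point.
From K, successor S is in the attractor (rank 1); the other successor N is not.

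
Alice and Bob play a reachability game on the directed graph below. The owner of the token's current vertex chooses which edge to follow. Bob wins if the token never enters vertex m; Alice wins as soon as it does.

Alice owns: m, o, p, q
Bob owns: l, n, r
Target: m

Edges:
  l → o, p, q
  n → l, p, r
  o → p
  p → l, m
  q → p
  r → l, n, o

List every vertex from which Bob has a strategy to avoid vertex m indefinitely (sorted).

A0 = {m}
A1: add {p} — p (Alice) has p→m.
A2: add {o, q} — o (Alice) has o→p; q (Alice) has q→p.
A3: add {l} — l (Bob): all of {o, p, q} already in.
A4 = A3; e.g. n (Bob) can still go to r. Fixed point.
Alice's attractor = {l, m, o, p, q}; Bob avoids the target exactly from the complement.

n, r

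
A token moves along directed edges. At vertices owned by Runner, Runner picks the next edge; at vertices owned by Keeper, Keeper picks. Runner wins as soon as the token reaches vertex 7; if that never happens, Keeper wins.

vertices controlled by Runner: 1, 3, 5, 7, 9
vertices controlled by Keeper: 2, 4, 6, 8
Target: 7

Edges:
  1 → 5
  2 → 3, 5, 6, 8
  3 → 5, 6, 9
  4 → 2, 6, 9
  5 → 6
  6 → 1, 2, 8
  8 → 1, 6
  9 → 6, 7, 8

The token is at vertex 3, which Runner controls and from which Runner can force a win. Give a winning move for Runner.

9

A0 = {7}
A1: add {9} — 9 (Runner) has 9→7.
A2: add {3} — 3 (Runner) has 3→9.
A3 = A2; e.g. 1 (Runner) has no edge into A2. Fixed point.
From 3, successor 9 is in the attractor (rank 1); the other successors 5, 6 are not.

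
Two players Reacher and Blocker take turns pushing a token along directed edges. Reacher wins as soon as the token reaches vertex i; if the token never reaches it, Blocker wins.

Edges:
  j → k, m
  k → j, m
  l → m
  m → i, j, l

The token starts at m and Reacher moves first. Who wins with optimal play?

Track states (vertex, player-to-move).
A0 = {(i,Reacher), (i,Blocker)}
A1: add {(m,Reacher)}.
(m,Reacher) ∈ A1 ⇒ Reacher forces the target.

Reacher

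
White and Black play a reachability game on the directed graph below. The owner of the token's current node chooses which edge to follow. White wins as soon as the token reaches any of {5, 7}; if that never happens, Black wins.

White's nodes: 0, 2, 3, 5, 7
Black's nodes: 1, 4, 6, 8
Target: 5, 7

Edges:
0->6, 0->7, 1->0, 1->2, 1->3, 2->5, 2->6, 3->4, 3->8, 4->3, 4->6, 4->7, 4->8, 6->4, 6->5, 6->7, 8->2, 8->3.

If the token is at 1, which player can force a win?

Black

A0 = {5, 7}
A1: add {0, 2} — 0 (White) has 0→7; 2 (White) has 2→5.
A2 = A1; e.g. 1 (Black) can still go to 3. Fixed point.
1 never enters the attractor, so Black can avoid the target forever.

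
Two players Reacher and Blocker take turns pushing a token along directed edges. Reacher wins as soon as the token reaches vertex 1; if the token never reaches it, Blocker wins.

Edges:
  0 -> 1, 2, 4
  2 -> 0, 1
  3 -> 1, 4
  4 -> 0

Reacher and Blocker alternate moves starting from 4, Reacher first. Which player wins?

Track states (vertex, player-to-move).
A0 = {(1,Reacher), (1,Blocker)}
A1: add {(0,Reacher), (2,Reacher), (3,Reacher)}.
A2: add {(2,Blocker), (4,Blocker)}.
A3 = A2; e.g. (0,Blocker) stays out. (4,Reacher) never enters ⇒ Blocker avoids the target.

Blocker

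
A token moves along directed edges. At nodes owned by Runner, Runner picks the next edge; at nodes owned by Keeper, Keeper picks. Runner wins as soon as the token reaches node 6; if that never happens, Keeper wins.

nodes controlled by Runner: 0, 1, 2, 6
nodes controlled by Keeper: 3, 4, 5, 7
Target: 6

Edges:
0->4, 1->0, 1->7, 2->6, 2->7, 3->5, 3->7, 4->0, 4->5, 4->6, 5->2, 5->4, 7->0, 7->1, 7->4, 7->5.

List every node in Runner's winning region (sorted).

A0 = {6}
A1: add {2} — 2 (Runner) has 2→6.
A2 = A1; e.g. 0 (Runner) has no edge into A1. Fixed point.
Runner's winning region = {2, 6}.

2, 6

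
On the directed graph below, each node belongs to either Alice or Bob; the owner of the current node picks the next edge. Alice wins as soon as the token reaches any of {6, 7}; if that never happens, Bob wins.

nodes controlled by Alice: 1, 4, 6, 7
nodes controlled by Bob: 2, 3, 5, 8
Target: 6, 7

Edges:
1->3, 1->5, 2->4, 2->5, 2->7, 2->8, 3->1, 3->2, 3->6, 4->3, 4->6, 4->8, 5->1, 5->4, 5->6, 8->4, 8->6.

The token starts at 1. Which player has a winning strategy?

A0 = {6, 7}
A1: add {4} — 4 (Alice) has 4→6.
A2: add {8} — 8 (Bob): all of {4, 6} already in.
A3 = A2; e.g. 1 (Alice) has no edge into A2. Fixed point.
1 never enters the attractor, so Bob can avoid the target forever.

Bob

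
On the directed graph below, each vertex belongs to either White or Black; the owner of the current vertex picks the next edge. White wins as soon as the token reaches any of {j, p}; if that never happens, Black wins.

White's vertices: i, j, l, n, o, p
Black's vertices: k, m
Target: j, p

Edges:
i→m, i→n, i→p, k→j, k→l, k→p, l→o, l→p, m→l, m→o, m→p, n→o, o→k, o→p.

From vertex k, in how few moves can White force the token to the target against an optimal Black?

A0 = {j, p}
A1: add {i, l, o} — i (White) has i→p; l (White) has l→p; o (White) has o→p.
A2: add {k, m, n} — k (Black): all of {j, l, p} already in; m (Black): all of {l, o, p} already in; n (White) has n→o.
A2 = all vertices. Fixed point.
k enters the attractor at level 2, so White can force the target in 2 moves from there.

2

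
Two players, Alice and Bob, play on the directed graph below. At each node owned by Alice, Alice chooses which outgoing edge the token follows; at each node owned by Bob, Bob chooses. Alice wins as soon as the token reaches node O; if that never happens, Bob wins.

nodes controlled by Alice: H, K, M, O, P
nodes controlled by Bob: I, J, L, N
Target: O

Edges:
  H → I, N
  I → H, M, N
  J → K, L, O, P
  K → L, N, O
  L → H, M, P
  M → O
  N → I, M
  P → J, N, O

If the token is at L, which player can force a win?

Bob

A0 = {O}
A1: add {K, M, P} — K (Alice) has K→O; M (Alice) has M→O; P (Alice) has P→O.
A2 = A1; e.g. H (Alice) has no edge into A1. Fixed point.
L never enters the attractor, so Bob can avoid the target forever.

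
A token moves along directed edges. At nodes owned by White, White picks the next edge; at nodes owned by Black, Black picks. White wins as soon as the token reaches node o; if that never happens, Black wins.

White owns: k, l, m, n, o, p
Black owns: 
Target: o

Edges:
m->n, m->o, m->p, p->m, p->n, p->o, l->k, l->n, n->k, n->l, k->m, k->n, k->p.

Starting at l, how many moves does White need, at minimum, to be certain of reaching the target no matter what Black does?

3

A0 = {o}
A1: add {m, p} — m (White) has m→o; p (White) has p→o.
A2: add {k} — k (White) has k→m.
A3: add {l, n} — l (White) has l→k; n (White) has n→k.
A3 = all vertices. Fixed point.
l enters the attractor at level 3, so White can force the target in 3 moves from there.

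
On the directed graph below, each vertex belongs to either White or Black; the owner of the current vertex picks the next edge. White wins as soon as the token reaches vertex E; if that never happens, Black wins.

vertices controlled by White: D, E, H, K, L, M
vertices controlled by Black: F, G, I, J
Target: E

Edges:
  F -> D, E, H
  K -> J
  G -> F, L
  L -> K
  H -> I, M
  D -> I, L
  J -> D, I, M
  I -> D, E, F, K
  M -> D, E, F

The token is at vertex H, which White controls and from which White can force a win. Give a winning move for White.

M

A0 = {E}
A1: add {M} — M (White) has M→E.
A2: add {H} — H (White) has H→M.
A3 = A2; e.g. D (White) has no edge into A2. Fixed point.
From H, successor M is in the attractor (rank 1); the other successor I is not.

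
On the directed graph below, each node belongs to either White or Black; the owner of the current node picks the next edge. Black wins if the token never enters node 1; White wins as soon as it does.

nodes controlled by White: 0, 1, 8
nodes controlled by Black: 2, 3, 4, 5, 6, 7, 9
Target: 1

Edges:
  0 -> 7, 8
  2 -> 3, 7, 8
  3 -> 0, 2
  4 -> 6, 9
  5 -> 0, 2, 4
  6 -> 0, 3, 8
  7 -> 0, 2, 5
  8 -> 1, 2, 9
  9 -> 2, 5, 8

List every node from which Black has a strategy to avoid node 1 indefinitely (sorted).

2, 3, 4, 5, 6, 7, 9

A0 = {1}
A1: add {8} — 8 (White) has 8→1.
A2: add {0} — 0 (White) has 0→8.
A3 = A2; e.g. 2 (Black) can still go to 3. Fixed point.
White's attractor = {0, 1, 8}; Black avoids the target exactly from the complement.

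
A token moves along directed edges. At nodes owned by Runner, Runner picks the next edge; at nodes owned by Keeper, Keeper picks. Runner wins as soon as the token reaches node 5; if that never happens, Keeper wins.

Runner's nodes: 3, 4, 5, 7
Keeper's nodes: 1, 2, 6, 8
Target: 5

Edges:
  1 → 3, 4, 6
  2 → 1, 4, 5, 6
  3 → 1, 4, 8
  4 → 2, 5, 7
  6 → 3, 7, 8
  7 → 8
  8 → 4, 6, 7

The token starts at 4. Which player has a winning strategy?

Runner

A0 = {5}
A1: add {4} — 4 (Runner) has 4→5.
4 ∈ A1, so Runner can force the target.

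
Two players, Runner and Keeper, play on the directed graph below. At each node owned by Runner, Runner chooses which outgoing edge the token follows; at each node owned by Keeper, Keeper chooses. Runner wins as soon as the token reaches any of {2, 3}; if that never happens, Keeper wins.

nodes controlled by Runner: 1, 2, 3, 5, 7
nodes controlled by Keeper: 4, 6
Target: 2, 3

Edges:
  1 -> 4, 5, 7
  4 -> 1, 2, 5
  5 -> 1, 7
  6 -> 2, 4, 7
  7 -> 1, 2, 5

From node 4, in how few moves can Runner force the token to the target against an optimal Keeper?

3

A0 = {2, 3}
A1: add {7} — 7 (Runner) has 7→2.
A2: add {1, 5} — 1 (Runner) has 1→7; 5 (Runner) has 5→7.
A3: add {4} — 4 (Keeper): all of {1, 2, 5} already in.
4 enters the attractor at level 3, so Runner can force the target in 3 moves from there.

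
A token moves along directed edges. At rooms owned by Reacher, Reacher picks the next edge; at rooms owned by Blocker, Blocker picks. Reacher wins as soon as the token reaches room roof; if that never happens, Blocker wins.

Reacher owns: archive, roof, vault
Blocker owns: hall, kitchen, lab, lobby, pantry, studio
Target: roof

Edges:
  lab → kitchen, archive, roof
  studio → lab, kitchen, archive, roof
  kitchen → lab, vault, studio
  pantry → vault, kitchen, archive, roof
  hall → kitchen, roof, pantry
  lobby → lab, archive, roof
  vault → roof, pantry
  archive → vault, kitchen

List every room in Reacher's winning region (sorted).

archive, roof, vault

A0 = {roof}
A1: add {vault} — vault (Reacher) has vault→roof.
A2: add {archive} — archive (Reacher) has archive→vault.
A3 = A2; e.g. lab (Blocker) can still go to kitchen. Fixed point.
Reacher's winning region = {archive, roof, vault}.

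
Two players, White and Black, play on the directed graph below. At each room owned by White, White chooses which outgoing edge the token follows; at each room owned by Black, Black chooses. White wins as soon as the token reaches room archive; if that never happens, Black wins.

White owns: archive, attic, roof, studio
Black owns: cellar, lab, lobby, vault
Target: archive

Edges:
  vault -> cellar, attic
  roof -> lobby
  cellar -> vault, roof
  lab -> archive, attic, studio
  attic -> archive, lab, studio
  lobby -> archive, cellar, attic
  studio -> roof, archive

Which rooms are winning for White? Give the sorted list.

archive, attic, lab, studio

A0 = {archive}
A1: add {attic, studio} — attic (White) has attic→archive; studio (White) has studio→archive.
A2: add {lab} — lab (Black): all of {archive, attic, studio} already in.
A3 = A2; e.g. vault (Black) can still go to cellar. Fixed point.
White's winning region = {archive, attic, lab, studio}.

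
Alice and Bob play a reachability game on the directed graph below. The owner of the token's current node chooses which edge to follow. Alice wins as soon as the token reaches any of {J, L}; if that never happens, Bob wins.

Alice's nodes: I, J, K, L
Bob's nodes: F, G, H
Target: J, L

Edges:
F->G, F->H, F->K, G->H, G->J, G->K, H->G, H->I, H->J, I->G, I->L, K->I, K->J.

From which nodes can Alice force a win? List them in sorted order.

I, J, K, L

A0 = {J, L}
A1: add {I, K} — I (Alice) has I→L; K (Alice) has K→J.
A2 = A1; e.g. F (Bob) can still go to G. Fixed point.
Alice's winning region = {I, J, K, L}.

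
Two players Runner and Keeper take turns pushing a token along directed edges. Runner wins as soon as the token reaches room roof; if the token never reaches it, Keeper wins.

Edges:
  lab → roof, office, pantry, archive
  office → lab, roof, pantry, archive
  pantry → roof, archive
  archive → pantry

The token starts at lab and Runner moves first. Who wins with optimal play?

Track states (vertex, player-to-move).
A0 = {(roof,Runner), (roof,Keeper)}
A1: add {(lab,Runner), (office,Runner), (pantry,Runner)}.
(lab,Runner) ∈ A1 ⇒ Runner forces the target.

Runner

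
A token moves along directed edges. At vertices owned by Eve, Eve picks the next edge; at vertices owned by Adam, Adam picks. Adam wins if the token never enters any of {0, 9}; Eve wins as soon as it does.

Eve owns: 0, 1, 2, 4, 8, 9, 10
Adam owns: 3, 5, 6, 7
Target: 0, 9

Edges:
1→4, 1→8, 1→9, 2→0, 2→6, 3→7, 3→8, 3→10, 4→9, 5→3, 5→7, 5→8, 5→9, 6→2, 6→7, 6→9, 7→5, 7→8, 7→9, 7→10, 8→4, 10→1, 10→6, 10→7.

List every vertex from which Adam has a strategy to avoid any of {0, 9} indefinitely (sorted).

A0 = {0, 9}
A1: add {1, 2, 4} — 1 (Eve) has 1→9; 2 (Eve) has 2→0; 4 (Eve) has 4→9.
A2: add {8, 10} — 8 (Eve) has 8→4; 10 (Eve) has 10→1.
A3 = A2; e.g. 3 (Adam) can still go to 7. Fixed point.
Eve's attractor = {0, 1, 2, 4, 8, 9, 10}; Adam avoids the target exactly from the complement.

3, 5, 6, 7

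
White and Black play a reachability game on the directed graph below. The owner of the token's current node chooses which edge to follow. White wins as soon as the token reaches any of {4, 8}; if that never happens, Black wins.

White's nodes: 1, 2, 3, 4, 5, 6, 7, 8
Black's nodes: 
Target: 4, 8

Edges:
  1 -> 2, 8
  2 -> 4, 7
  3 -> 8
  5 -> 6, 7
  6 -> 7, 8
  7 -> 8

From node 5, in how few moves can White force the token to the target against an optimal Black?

2

A0 = {4, 8}
A1: add {1, 2, 3, 6, 7} — 1 (White) has 1→8; 2 (White) has 2→4; 3 (White) has 3→8; 6 (White) has 6→8; 7 (White) has 7→8.
A2: add {5} — 5 (White) has 5→6.
A2 = all vertices. Fixed point.
5 enters the attractor at level 2, so White can force the target in 2 moves from there.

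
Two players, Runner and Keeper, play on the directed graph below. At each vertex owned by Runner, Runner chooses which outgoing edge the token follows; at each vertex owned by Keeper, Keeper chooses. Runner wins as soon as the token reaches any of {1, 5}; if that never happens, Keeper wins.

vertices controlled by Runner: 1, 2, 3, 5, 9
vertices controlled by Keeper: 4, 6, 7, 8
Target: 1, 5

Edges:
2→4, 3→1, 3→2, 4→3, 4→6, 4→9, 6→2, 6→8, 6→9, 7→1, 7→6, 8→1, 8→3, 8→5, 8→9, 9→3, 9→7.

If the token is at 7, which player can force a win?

Keeper

A0 = {1, 5}
A1: add {3} — 3 (Runner) has 3→1.
A2: add {9} — 9 (Runner) has 9→3.
A3: add {8} — 8 (Keeper): all of {1, 3, 5, 9} already in.
A4 = A3; e.g. 2 (Runner) has no edge into A3. Fixed point.
7 never enters the attractor, so Keeper can avoid the target forever.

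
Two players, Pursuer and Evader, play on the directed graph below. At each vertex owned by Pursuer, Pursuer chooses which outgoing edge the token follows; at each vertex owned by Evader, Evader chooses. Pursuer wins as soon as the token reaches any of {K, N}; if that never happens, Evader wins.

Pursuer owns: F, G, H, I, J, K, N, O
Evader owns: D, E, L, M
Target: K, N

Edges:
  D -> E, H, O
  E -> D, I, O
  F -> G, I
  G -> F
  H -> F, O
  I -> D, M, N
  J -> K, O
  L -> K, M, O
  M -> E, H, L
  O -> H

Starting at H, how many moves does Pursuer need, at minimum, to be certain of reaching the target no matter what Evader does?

A0 = {K, N}
A1: add {I, J} — I (Pursuer) has I→N; J (Pursuer) has J→K.
A2: add {F} — F (Pursuer) has F→I.
A3: add {G, H} — G (Pursuer) has G→F; H (Pursuer) has H→F.
H enters the attractor at level 3, so Pursuer can force the target in 3 moves from there.

3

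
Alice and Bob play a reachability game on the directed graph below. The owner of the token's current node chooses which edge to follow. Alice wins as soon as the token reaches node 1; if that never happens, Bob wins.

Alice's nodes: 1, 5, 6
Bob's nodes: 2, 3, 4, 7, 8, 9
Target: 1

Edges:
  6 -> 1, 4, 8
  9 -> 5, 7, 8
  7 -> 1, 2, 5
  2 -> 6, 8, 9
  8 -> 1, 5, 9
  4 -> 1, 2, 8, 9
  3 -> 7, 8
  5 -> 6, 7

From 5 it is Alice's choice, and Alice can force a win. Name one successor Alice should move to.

6

A0 = {1}
A1: add {6} — 6 (Alice) has 6→1.
A2: add {5} — 5 (Alice) has 5→6.
A3 = A2; e.g. 2 (Bob) can still go to 8. Fixed point.
From 5, successor 6 is in the attractor (rank 1); the other successor 7 is not.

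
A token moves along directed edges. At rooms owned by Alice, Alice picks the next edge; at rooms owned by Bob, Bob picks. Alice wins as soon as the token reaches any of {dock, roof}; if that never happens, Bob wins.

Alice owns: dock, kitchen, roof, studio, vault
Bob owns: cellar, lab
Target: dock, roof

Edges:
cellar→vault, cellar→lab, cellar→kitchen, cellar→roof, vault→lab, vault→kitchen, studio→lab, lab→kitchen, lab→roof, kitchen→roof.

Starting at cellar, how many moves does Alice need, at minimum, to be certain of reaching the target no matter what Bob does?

A0 = {dock, roof}
A1: add {kitchen} — kitchen (Alice) has kitchen→roof.
A2: add {lab, vault} — vault (Alice) has vault→kitchen; lab (Bob): all of {kitchen, roof} already in.
A3: add {cellar, studio} — cellar (Bob): all of {vault, lab, kitchen, roof} already in; studio (Alice) has studio→lab.
A3 = all vertices. Fixed point.
cellar enters the attractor at level 3, so Alice can force the target in 3 moves from there.

3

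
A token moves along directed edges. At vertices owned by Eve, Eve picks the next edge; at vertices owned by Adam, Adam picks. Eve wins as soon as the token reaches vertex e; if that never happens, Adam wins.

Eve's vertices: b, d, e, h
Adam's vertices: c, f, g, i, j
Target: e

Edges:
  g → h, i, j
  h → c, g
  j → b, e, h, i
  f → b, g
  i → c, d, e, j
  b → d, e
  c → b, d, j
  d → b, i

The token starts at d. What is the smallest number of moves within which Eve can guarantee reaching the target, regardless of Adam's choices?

A0 = {e}
A1: add {b} — b (Eve) has b→e.
A2: add {d} — d (Eve) has d→b.
A3 = A2; e.g. c (Adam) can still go to j. Fixed point.
d enters the attractor at level 2, so Eve can force the target in 2 moves from there.

2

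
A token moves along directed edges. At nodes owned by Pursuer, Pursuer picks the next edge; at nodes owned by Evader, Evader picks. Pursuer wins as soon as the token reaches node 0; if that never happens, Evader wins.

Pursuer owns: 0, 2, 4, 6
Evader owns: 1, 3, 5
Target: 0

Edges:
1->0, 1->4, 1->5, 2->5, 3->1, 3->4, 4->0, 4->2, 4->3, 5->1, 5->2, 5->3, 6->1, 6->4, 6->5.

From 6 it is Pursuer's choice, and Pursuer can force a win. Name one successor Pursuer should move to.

A0 = {0}
A1: add {4} — 4 (Pursuer) has 4→0.
A2: add {6} — 6 (Pursuer) has 6→4.
A3 = A2; e.g. 1 (Evader) can still go to 5. Fixed point.
From 6, successor 4 is in the attractor (rank 1); the other successors 1, 5 are not.

4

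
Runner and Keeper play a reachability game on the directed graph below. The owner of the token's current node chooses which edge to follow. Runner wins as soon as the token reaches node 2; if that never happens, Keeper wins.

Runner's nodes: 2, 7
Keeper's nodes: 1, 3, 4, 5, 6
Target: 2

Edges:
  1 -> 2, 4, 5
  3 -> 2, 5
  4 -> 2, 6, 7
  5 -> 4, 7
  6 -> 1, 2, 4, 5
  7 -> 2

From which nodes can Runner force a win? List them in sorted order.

A0 = {2}
A1: add {7} — 7 (Runner) has 7→2.
A2 = A1; e.g. 1 (Keeper) can still go to 4. Fixed point.
Runner's winning region = {2, 7}.

2, 7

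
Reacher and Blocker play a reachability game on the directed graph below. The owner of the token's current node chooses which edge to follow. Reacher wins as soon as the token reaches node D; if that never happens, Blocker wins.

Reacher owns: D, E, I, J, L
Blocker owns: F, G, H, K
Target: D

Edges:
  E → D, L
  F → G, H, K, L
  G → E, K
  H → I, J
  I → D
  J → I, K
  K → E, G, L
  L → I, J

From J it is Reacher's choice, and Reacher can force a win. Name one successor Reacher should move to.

I

A0 = {D}
A1: add {E, I} — E (Reacher) has E→D; I (Reacher) has I→D.
A2: add {J, L} — J (Reacher) has J→I; L (Reacher) has L→I.
A3: add {H} — H (Blocker): all of {I, J} already in.
A4 = A3; e.g. F (Blocker) can still go to G. Fixed point.
From J, successor I is in the attractor (rank 1); the other successor K is not.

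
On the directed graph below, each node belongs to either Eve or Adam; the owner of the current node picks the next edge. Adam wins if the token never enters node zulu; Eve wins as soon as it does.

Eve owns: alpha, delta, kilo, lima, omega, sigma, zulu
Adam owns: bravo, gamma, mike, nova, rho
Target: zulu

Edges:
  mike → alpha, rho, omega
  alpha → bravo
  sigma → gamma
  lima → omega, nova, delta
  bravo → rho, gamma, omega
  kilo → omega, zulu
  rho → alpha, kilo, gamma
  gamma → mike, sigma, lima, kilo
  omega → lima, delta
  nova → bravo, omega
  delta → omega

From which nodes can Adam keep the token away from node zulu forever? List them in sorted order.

A0 = {zulu}
A1: add {kilo} — kilo (Eve) has kilo→zulu.
A2 = A1; e.g. mike (Adam) can still go to alpha. Fixed point.
Eve's attractor = {kilo, zulu}; Adam avoids the target exactly from the complement.

alpha, bravo, delta, gamma, lima, mike, nova, omega, rho, sigma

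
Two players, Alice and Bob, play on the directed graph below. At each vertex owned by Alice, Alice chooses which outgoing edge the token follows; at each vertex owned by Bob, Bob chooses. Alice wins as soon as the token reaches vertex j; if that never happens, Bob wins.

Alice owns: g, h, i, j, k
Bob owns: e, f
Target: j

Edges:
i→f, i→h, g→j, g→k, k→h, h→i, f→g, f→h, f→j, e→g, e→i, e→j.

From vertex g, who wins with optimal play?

Alice

A0 = {j}
A1: add {g} — g (Alice) has g→j.
A2 = A1; e.g. e (Bob) can still go to i. Fixed point.
g ∈ A1, so Alice can force the target.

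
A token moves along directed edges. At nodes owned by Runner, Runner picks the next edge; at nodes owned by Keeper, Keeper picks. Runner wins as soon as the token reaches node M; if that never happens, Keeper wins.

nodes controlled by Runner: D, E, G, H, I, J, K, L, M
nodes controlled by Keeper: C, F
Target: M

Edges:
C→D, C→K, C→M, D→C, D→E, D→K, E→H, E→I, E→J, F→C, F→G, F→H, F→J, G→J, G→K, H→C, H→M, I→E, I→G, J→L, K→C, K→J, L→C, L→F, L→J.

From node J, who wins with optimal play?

A0 = {M}
A1: add {H} — H (Runner) has H→M.
A2: add {E} — E (Runner) has E→H.
A3: add {D, I} — D (Runner) has D→E; I (Runner) has I→E.
A4 = A3; e.g. C (Keeper) can still go to K. Fixed point.
J never enters the attractor, so Keeper can avoid the target forever.

Keeper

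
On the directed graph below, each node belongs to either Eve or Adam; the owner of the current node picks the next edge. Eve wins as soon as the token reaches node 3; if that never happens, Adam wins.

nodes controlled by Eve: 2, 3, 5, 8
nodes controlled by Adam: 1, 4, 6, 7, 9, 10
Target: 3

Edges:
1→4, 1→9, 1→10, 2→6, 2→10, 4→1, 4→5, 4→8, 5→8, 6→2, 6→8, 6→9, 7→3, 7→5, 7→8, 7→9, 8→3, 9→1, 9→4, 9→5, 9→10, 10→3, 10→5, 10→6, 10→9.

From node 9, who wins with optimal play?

Adam

A0 = {3}
A1: add {8} — 8 (Eve) has 8→3.
A2: add {5} — 5 (Eve) has 5→8.
A3 = A2; e.g. 1 (Adam) can still go to 4. Fixed point.
9 never enters the attractor, so Adam can avoid the target forever.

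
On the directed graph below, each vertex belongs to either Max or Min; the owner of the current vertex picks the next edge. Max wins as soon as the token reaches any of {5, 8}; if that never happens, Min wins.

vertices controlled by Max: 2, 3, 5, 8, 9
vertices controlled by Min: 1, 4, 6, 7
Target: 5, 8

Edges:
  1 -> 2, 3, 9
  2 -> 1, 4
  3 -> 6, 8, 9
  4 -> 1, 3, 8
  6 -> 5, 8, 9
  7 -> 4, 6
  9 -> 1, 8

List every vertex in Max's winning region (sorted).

A0 = {5, 8}
A1: add {3, 9} — 3 (Max) has 3→8; 9 (Max) has 9→8.
A2: add {6} — 6 (Min): all of {5, 8, 9} already in.
A3 = A2; e.g. 1 (Min) can still go to 2. Fixed point.
Max's winning region = {3, 5, 6, 8, 9}.

3, 5, 6, 8, 9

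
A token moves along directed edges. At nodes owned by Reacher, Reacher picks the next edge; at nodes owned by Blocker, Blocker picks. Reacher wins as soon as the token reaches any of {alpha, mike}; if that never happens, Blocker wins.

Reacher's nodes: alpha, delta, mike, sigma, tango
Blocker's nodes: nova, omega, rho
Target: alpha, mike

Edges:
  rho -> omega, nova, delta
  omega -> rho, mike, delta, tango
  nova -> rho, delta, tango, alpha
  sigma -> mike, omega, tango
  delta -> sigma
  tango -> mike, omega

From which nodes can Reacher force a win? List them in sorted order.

A0 = {alpha, mike}
A1: add {sigma, tango} — sigma (Reacher) has sigma→mike; tango (Reacher) has tango→mike.
A2: add {delta} — delta (Reacher) has delta→sigma.
A3 = A2; e.g. rho (Blocker) can still go to omega. Fixed point.
Reacher's winning region = {alpha, delta, mike, sigma, tango}.

alpha, delta, mike, sigma, tango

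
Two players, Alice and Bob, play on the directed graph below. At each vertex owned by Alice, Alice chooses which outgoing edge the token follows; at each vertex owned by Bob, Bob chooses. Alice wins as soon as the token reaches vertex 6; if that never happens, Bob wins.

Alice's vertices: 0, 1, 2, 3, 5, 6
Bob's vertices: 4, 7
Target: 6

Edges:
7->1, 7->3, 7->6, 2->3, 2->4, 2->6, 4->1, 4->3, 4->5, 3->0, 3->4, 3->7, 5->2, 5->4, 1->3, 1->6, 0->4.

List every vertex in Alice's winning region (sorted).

1, 2, 5, 6

A0 = {6}
A1: add {1, 2} — 1 (Alice) has 1→6; 2 (Alice) has 2→6.
A2: add {5} — 5 (Alice) has 5→2.
A3 = A2; e.g. 0 (Alice) has no edge into A2. Fixed point.
Alice's winning region = {1, 2, 5, 6}.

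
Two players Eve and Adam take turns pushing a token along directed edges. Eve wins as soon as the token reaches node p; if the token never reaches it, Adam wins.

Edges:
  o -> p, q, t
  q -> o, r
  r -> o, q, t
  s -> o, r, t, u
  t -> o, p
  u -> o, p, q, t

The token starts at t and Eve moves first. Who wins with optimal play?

Eve

Track states (vertex, player-to-move).
A0 = {(p,Eve), (p,Adam)}
A1: add {(o,Eve), (t,Eve), (u,Eve)}.
(t,Eve) ∈ A1 ⇒ Eve forces the target.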